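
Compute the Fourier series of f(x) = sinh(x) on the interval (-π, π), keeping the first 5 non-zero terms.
sin(x)·sinh(π)/π - 4·sin(2·x)·sinh(π)/(5·π) + 3·sin(3·x)·sinh(π)/(5·π) - 8·sin(4·x)·sinh(π)/(17·π) + 5·sin(5·x)·sinh(π)/(13·π)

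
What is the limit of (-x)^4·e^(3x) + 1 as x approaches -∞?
The product is a 0·∞ indeterminate form at x → -∞.
Rewrite the product as (-x)^4 / e^(-3x) (an ∞/∞ form) and apply L'Hôpital, or use the standard hierarchy e^(3|x|) ≫ |(-x)^4| as x → -∞.
The indeterminate product → 0, so the limit = 1.

Final answer: 1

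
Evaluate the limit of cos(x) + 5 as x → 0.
Direct substitution at x = 0 gives 6.

Final answer: 6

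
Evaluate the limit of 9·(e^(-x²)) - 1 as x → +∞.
Evaluate the dominant behaviour as x → +∞; each term tends to a finite value or vanishes.
Limit = -1.

Final answer: -1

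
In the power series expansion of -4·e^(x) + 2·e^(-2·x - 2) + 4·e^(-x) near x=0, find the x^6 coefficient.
Expand to order 6: -4·e^(x) + 2·e^(-2·x - 2) + 4·e^(-x) = 8·x^6·e^(-2)/45 + x^5·(-8·e^(-2)/15 - 1/15) + 4·x^4·e^(-2)/3 + x^3·(-4/3 - 8·e^(-2)/3) + 4·x^2·e^(-2) + x·(-8 - 4·e^(-2)) + 2·e^(-2) + O(x^7).
The coefficient of x^6 is 8·e^(-2)/45.

Final answer: 8·e^(-2)/45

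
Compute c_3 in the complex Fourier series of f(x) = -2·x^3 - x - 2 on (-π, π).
Compute the real Fourier coefficients first: a_3 = 0, b_3 = 2/9 - 4·π^2/3.
Then c_3 = (a_3 − i·b_3)/2 = -i/9 + 2·i·π^2/3.

Final answer: -i/9 + 2·i·π^2/3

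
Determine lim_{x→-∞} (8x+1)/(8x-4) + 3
Evaluate the dominant behaviour as x → -∞; each term tends to a finite value or vanishes.
Limit = 4.

Final answer: 4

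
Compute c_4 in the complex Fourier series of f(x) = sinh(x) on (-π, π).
Compute the real Fourier coefficients first: a_4 = 0, b_4 = -8·sinh(π)/(17·π).
Then c_4 = (a_4 − i·b_4)/2 = 4·i·sinh(π)/(17·π).

Final answer: 4·i·sinh(π)/(17·π)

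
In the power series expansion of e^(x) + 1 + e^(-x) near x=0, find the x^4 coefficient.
Expand to order 4: e^(x) + 1 + e^(-x) = x^4/12 + x^2 + 3 + O(x^5).
The coefficient of x^4 is 1/12.

Final answer: 1/12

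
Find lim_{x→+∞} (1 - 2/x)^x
As x → +∞: this is the defining limit (1 - 2/x)^x → e^(-2).
Limit = e^(-2).

Final answer: e^(-2)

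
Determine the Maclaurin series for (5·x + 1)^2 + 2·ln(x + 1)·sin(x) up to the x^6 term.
11·x^6/36 - x^5/3 + x^4/3 - x^3 + 27·x^2 + 10·x + 1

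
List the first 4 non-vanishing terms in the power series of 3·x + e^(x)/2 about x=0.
x^3/12 + x^2/4 + 7·x/2 + 1/2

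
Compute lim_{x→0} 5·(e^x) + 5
Direct substitution at x = 0 gives 10.

Final answer: 10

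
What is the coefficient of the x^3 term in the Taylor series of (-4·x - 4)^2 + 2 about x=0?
Expand to order 3: (-4·x - 4)^2 + 2 = 16·x^2 + 32·x + 18 + O(x^4).
The coefficient of x^3 is 0.

Final answer: 0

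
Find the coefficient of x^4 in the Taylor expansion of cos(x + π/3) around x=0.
Expand to order 4: cos(x + π/3) = x^4/48 + √(3)·x^3/12 - x^2/4 - √(3)·x/2 + 1/2 + O(x^5).
The coefficient of x^4 is 1/48.

Final answer: 1/48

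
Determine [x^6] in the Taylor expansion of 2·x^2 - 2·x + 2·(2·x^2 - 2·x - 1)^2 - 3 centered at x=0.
Expand to order 6: 2·x^2 - 2·x + 2·(2·x^2 - 2·x - 1)^2 - 3 = 8·x^4 - 16·x^3 + 2·x^2 + 6·x - 1 + O(x^7).
The coefficient of x^6 is 0.

Final answer: 0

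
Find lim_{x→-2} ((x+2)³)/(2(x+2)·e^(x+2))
Both numerator and denominator → 0 as x → -2; this is a 0/0 indeterminate form.
Expand each to leading order near x = -2: numerator ~ (x + 2)^3, denominator ~ 2·(x + 2).
The limit of the ratio is 0.

Final answer: 0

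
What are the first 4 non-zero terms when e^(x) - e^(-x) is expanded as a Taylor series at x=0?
x^7/2520 + x^5/60 + x^3/3 + 2·x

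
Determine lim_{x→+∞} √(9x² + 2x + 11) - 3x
As x → +∞: multiply by the conjugate to get (2x+11)/(√(9x²+2x+11)+3x); the denominator ~ 6x, so the limit is 2/6 = 1/3.
Limit = 1/3.

Final answer: 1/3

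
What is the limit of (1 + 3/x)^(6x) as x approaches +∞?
As x → +∞: write (1 + 3/x)^(6x) = ((1 + 3/x)^x)^6 → (e^3)^6 = e^18.
Limit = e^(18).

Final answer: e^(18)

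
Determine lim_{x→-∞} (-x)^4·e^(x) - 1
The product is a 0·∞ indeterminate form at x → -∞.
Rewrite the product as (-x)^4 / e^(-x) (an ∞/∞ form) and apply L'Hôpital, or use the standard hierarchy e^(|x|) ≫ |(-x)^4| as x → -∞.
The indeterminate product → 0, so the limit = -1.

Final answer: -1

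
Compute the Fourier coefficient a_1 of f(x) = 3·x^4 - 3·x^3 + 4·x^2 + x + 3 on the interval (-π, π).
a_1 = (1/π) ∫_{-π}^{π} f(x)·cos(1x) dx.
Evaluate the integral (use parity and integration by parts as needed): a_1 = 128 - 24·π^2.

Final answer: 128 - 24·π^2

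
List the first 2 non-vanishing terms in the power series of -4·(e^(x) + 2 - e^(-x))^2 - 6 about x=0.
-32·x - 22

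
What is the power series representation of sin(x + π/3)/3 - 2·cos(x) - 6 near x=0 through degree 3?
-x^3/36 + x^2·(1 - √(3)/12) + x/6 - 8 + √(3)/6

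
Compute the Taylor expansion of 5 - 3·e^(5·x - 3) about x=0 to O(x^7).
-3125·x^6·e^(-3)/48 - 625·x^5·e^(-3)/8 - 625·x^4·e^(-3)/8 - 125·x^3·e^(-3)/2 - 75·x^2·e^(-3)/2 - 15·x·e^(-3) - 3·e^(-3) + 5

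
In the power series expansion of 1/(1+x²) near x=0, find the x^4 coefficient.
Expand to order 4: 1/(1+x²) = x^4 - x^2 + 1 + O(x^5).
The coefficient of x^4 is 1.

Final answer: 1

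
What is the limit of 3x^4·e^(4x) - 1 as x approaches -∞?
The product is a 0·∞ indeterminate form at x → -∞.
Rewrite the product as 3x^4 / e^(-4x) (an ∞/∞ form) and apply L'Hôpital, or use the standard hierarchy e^(4|x|) ≫ |x^4| as x → -∞.
The indeterminate product → 0, so the limit = -1.

Final answer: -1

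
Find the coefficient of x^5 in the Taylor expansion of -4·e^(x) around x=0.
Expand to order 5: -4·e^(x) = -x^5/30 - x^4/6 - 2·x^3/3 - 2·x^2 - 4·x - 4 + O(x^6).
The coefficient of x^5 is -1/30.

Final answer: -1/30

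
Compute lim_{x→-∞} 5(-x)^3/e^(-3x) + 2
The quotient is an ∞/∞ indeterminate form as x → -∞.
Compare growth rates of the dominant terms (exponentials ≫ polynomials ≫ logarithms), or apply L'Hôpital's rule; the quotient → 0.
Adding the constant: 0 + 2 = 2. Limit = 2.

Final answer: 2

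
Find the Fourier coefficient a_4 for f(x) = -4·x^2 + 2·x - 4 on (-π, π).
a_4 = (1/π) ∫_{-π}^{π} f(x)·cos(4x) dx.
Evaluate the integral (use parity and integration by parts as needed): a_4 = -1.

Final answer: -1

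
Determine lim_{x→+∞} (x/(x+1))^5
As x → +∞: x/(x+1) = 1/(1 + 1/x) → 1, and the 5th power of a limit-1 base also → 1.
Limit = 1.

Final answer: 1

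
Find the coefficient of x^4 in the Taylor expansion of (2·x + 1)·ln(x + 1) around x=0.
Expand to order 4: (2·x + 1)·ln(x + 1) = 5·x^4/12 - 2·x^3/3 + 3·x^2/2 + x + O(x^5).
The coefficient of x^4 is 5/12.

Final answer: 5/12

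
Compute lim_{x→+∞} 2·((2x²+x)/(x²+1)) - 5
Evaluate the dominant behaviour as x → +∞; each term tends to a finite value or vanishes.
Limit = -1.

Final answer: -1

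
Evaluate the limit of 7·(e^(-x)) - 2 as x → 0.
Direct substitution at x = 0 gives 5.

Final answer: 5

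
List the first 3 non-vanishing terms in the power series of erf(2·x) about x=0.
32·x^5/(5·√(π)) - 16·x^3/(3·√(π)) + 4·x/√(π)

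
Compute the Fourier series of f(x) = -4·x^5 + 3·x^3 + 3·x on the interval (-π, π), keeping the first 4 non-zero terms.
(-990 - 8·π^4 + 166·π^2)·sin(x) + (-23·π^2 + 63/2 + 4·π^4)·sin(2·x) + (-8·π^4/3 - 266/81 + 214·π^2/27)·sin(3·x) + (-4·π^2 + 2·π^4)·sin(4·x)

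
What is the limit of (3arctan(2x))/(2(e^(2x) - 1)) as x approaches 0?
Both numerator and denominator → 0 as x → 0; this is a 0/0 indeterminate form.
Expand each to leading order near x = 0: numerator ~ 6·x, denominator ~ 4·x.
The limit of the ratio is 3/2.

Final answer: 3/2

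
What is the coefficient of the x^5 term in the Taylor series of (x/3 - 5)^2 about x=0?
Expand to order 5: (x/3 - 5)^2 = x^2/9 - 10·x/3 + 25 + O(x^6).
The coefficient of x^5 is 0.

Final answer: 0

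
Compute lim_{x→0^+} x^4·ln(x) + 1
The product is a 0·∞ indeterminate form at x → 0⁺.
Rewrite the product as ln(x) / x^(-4) and apply L'Hôpital, or use the standard hierarchy x^(-4) ≫ |ln x| as x → 0⁺.
The indeterminate product → 0, so the limit = 1.

Final answer: 1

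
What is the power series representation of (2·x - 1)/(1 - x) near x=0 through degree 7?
x^7 + x^6 + x^5 + x^4 + x^3 + x^2 + x - 1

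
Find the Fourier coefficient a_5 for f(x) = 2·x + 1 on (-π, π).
a_5 = (1/π) ∫_{-π}^{π} f(x)·cos(5x) dx.
Evaluate the integral (use parity and integration by parts as needed): a_5 = 0.

Final answer: 0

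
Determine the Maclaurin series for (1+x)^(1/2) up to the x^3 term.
x^3/16 - x^2/8 + x/2 + 1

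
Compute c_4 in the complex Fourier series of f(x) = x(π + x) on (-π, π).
Compute the real Fourier coefficients first: a_4 = 1/4, b_4 = -π/2.
Then c_4 = (a_4 − i·b_4)/2 = 1/8 + i·π/4.

Final answer: 1/8 + i·π/4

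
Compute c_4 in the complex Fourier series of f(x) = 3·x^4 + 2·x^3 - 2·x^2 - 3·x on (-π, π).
Compute the real Fourier coefficients first: a_4 = -17/16 + 3·π^2/2, b_4 = 15/8 - π^2.
Then c_4 = (a_4 − i·b_4)/2 = -17/32 + 3·π^2/4 - 15·i/16 + i·π^2/2.

Final answer: -17/32 + 3·π^2/4 - 15·i/16 + i·π^2/2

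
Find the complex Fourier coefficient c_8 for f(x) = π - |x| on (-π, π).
Compute the real Fourier coefficients first: a_8 = 0, b_8 = 0.
Then c_8 = (a_8 − i·b_8)/2 = 0.

Final answer: 0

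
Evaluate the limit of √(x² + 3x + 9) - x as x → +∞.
This is an ∞ − ∞ indeterminate form.
Multiply and divide by the conjugate √(x²+3x + 9) + x; the x² terms cancel, leaving (3x + 9)/(√(x²+3x + 9)+x) → 3/2.
Limit = 3/2.

Final answer: 3/2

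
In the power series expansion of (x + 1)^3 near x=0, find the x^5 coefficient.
Expand to order 5: (x + 1)^3 = x^3 + 3·x^2 + 3·x + 1 + O(x^6).
The coefficient of x^5 is 0.

Final answer: 0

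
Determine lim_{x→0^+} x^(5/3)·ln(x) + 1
The product is a 0·∞ indeterminate form at x → 0⁺.
Rewrite the product as ln(x) / x^(-5/3) and apply L'Hôpital, or use the standard hierarchy x^(-5/3) ≫ |ln x| as x → 0⁺.
The indeterminate product → 0, so the limit = 1.

Final answer: 1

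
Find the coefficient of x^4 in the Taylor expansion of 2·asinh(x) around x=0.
Expand to order 4: 2·asinh(x) = -x^3/3 + 2·x + O(x^5).
The coefficient of x^4 is 0.

Final answer: 0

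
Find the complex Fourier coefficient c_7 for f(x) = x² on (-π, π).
Compute the real Fourier coefficients first: a_7 = -4/49, b_7 = 0.
Then c_7 = (a_7 − i·b_7)/2 = -2/49.

Final answer: -2/49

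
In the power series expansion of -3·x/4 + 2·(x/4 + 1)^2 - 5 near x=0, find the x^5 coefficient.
Expand to order 5: -3·x/4 + 2·(x/4 + 1)^2 - 5 = x^2/8 + x/4 - 3 + O(x^6).
The coefficient of x^5 is 0.

Final answer: 0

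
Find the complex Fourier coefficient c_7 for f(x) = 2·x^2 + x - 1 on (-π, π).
Compute the real Fourier coefficients first: a_7 = -8/49, b_7 = 2/7.
Then c_7 = (a_7 − i·b_7)/2 = -4/49 - i/7.

Final answer: -4/49 - i/7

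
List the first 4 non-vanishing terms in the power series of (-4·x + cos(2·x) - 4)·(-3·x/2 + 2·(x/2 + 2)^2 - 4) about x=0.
-7·x^3 - 39·x^2/2 - 47·x/2 - 12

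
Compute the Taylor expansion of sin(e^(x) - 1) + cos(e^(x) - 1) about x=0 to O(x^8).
x^7/48 - 41·x^6/720 - 7·x^5/30 - 11·x^4/24 - x^3/2 + x + 1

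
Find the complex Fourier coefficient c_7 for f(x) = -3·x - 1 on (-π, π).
Compute the real Fourier coefficients first: a_7 = 0, b_7 = -6/7.
Then c_7 = (a_7 − i·b_7)/2 = 3·i/7.

Final answer: 3·i/7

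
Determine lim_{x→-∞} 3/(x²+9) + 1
Evaluate the dominant behaviour as x → -∞; each term tends to a finite value or vanishes.
Limit = 1.

Final answer: 1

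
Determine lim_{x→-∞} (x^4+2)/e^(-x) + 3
The quotient is an ∞/∞ indeterminate form as x → -∞.
Compare growth rates of the dominant terms (exponentials ≫ polynomials ≫ logarithms), or apply L'Hôpital's rule; the quotient → 0.
Adding the constant: 0 + 3 = 3. Limit = 3.

Final answer: 3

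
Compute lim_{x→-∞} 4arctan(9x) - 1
Evaluate the dominant behaviour as x → -∞; each term tends to a finite value or vanishes.
Limit = -2·π - 1.

Final answer: -2·π - 1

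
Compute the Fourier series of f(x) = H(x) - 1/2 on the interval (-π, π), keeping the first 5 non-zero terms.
2·sin(x)/π + 2·sin(3·x)/(3·π) + 2·sin(5·x)/(5·π) + 2·sin(7·x)/(7·π) + 2·sin(9·x)/(9·π)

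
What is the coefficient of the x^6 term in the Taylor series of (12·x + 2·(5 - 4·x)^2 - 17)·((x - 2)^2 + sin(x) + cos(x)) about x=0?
Expand to order 6: (12·x + 2·(5 - 4·x)^2 - 17)·((x - 2)^2 + sin(x) + cos(x)) = 173·x^6/240 - 947·x^5/120 + 689·x^4/24 - 271·x^3/2 + 761·x^2/2 - 439·x + 165 + O(x^7).
The coefficient of x^6 is 173/240.

Final answer: 173/240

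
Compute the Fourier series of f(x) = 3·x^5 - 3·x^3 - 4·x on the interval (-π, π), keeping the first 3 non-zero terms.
(-126·π^2 + 6·π^4 + 748)·sin(x) + (-3·π^4 - 23 + 18·π^2)·sin(2·x) + (-58·π^2/9 + 44/27 + 2·π^4)·sin(3·x)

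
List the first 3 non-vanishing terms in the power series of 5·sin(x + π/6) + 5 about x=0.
-5·x^2/4 + 5·√(3)·x/2 + 15/2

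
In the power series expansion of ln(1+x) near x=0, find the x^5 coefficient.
Expand to order 5: ln(1+x) = x^5/5 - x^4/4 + x^3/3 - x^2/2 + x + O(x^6).
The coefficient of x^5 is 1/5.

Final answer: 1/5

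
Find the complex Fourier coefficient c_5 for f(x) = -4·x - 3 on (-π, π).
Compute the real Fourier coefficients first: a_5 = 0, b_5 = -8/5.
Then c_5 = (a_5 − i·b_5)/2 = 4·i/5.

Final answer: 4·i/5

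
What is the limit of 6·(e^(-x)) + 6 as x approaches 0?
Direct substitution at x = 0 gives 12.

Final answer: 12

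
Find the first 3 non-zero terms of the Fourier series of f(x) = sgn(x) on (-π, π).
4·sin(x)/π + 4·sin(3·x)/(3·π) + 4·sin(5·x)/(5·π)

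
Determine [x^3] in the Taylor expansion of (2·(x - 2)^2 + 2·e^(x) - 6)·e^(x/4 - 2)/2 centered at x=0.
Expand to order 3: (2·(x - 2)^2 + 2·e^(x) - 6)·e^(x/4 - 2)/2 = 29·x^3·e^(-2)/64 + 13·x^2·e^(-2)/16 - 5·x·e^(-2)/2 + 2·e^(-2) + O(x^4).
The coefficient of x^3 is 29·e^(-2)/64.

Final answer: 29·e^(-2)/64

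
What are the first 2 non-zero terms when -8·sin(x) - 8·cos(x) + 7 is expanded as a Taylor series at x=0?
-8·x - 1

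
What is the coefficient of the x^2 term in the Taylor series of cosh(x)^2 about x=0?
Expand to order 2: cosh(x)^2 = x^2 + 1 + O(x^3).
The coefficient of x^2 is 1.

Final answer: 1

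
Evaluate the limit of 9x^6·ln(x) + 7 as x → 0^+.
The product is a 0·∞ indeterminate form at x → 0⁺.
Rewrite the product as 9·ln(x) / x^(-6) and apply L'Hôpital, or use the standard hierarchy x^(-6) ≫ |ln x| as x → 0⁺.
The indeterminate product → 0, so the limit = 7.

Final answer: 7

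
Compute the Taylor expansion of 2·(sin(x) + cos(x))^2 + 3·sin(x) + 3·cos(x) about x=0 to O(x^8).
-37·x^7/720 - x^6/240 + 67·x^5/120 + x^4/8 - 19·x^3/6 - 3·x^2/2 + 7·x + 5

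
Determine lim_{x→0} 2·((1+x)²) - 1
Direct substitution at x = 0 gives 1.

Final answer: 1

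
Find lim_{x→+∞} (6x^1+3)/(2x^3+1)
This is an ∞/∞ indeterminate form as x → +∞.
Divide numerator and denominator by x^3 and let the lower-order terms vanish; the numerator's degree 1 is below the denominator's degree 3, so the quotient → 0.
Limit = 0.

Final answer: 0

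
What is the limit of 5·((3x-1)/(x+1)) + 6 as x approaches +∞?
Evaluate the dominant behaviour as x → +∞; each term tends to a finite value or vanishes.
Limit = 21.

Final answer: 21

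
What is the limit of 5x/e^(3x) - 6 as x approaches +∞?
The quotient is an ∞/∞ indeterminate form as x → +∞.
The exponential denominator e^(3x) dominates the polynomial numerator (e^x ≫ x as x → ∞), so the quotient → 0.
Adding the constant: 0 - 6 = -6. Limit = -6.

Final answer: -6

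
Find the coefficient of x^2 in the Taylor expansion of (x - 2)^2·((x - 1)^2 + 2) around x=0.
Expand to order 2: (x - 2)^2·((x - 1)^2 + 2) = 15·x^2 - 20·x + 12 + O(x^3).
The coefficient of x^2 is 15.

Final answer: 15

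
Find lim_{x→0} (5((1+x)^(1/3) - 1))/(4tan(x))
Both numerator and denominator → 0 as x → 0; this is a 0/0 indeterminate form.
Expand each to leading order near x = 0: numerator ~ 5·x/3, denominator ~ 4·x.
The limit of the ratio is 5/12.

Final answer: 5/12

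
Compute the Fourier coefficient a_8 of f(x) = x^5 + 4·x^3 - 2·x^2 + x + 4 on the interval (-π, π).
a_8 = (1/π) ∫_{-π}^{π} f(x)·cos(8x) dx.
Evaluate the integral (use parity and integration by parts as needed): a_8 = -1/8.

Final answer: -1/8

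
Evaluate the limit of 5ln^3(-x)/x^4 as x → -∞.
This is an ∞/∞ indeterminate form as x → -∞.
Compare growth rates of the dominant terms (exponentials ≫ polynomials ≫ logarithms), or apply L'Hôpital's rule; the quotient → 0.
Limit = 0.

Final answer: 0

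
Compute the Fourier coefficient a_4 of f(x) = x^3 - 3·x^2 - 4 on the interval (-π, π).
a_4 = (1/π) ∫_{-π}^{π} f(x)·cos(4x) dx.
Evaluate the integral (use parity and integration by parts as needed): a_4 = -3/4.

Final answer: -3/4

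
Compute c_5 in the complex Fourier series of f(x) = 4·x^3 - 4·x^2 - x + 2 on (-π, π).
Compute the real Fourier coefficients first: a_5 = 16/25, b_5 = -98/125 + 8·π^2/5.
Then c_5 = (a_5 − i·b_5)/2 = 8/25 - 4·i·π^2/5 + 49·i/125.

Final answer: 8/25 - 4·i·π^2/5 + 49·i/125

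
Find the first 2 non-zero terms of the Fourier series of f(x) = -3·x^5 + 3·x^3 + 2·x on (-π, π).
(-752 - 6·π^4 + 126·π^2)·sin(x) + (-18·π^2 + 25 + 3·π^4)·sin(2·x)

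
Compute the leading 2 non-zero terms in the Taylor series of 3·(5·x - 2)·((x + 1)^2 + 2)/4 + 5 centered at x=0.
33·x/4 + 1/2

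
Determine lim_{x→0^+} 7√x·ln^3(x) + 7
The product is a 0·∞ indeterminate form at x → 0⁺.
Rewrite the product as 7·ln^3(x) / x^(-1/2) and apply L'Hôpital, or use the standard hierarchy x^(-1/2) ≫ |ln x|^3 as x → 0⁺.
The indeterminate product → 0, so the limit = 7.

Final answer: 7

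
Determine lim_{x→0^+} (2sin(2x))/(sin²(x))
Both numerator and denominator → 0 as x → 0^+; this is a 0/0 indeterminate form.
Expand each to leading order near x = 0: numerator ~ 4·x, denominator ~ x^2.
The limit of the ratio is ∞.

Final answer: ∞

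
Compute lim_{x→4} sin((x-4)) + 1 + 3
Direct substitution at x = 4 gives 4.

Final answer: 4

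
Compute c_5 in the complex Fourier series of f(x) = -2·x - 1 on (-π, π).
Compute the real Fourier coefficients first: a_5 = 0, b_5 = -4/5.
Then c_5 = (a_5 − i·b_5)/2 = 2·i/5.

Final answer: 2·i/5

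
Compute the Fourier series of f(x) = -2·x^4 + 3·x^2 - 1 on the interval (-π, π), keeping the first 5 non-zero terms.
(-108 + 16·π^2)·cos(x) + (9 - 4·π^2)·cos(2·x) + (-68/27 + 16·π^2/9)·cos(3·x) + (9/8 - π^2)·cos(4·x) - 2·π^4/5 - 1 + π^2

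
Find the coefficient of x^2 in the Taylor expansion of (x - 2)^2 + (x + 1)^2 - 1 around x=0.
Expand to order 2: (x - 2)^2 + (x + 1)^2 - 1 = 2·x^2 - 2·x + 4 + O(x^3).
The coefficient of x^2 is 2.

Final answer: 2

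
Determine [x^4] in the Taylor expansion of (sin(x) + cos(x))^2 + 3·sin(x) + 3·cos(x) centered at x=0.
Expand to order 4: (sin(x) + cos(x))^2 + 3·sin(x) + 3·cos(x) = x^4/8 - 11·x^3/6 - 3·x^2/2 + 5·x + 4 + O(x^5).
The coefficient of x^4 is 1/8.

Final answer: 1/8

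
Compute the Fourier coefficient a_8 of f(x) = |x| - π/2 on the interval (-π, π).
a_8 = (1/π) ∫_{-π}^{π} f(x)·cos(8x) dx.
Evaluate the integral (use parity and integration by parts as needed): a_8 = 0.

Final answer: 0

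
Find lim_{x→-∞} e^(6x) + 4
Evaluate the dominant behaviour as x → -∞; each term tends to a finite value or vanishes.
Limit = 4.

Final answer: 4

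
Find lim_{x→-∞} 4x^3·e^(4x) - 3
The product is a 0·∞ indeterminate form at x → -∞.
Rewrite the product as 4x^3 / e^(-4x) (an ∞/∞ form) and apply L'Hôpital, or use the standard hierarchy e^(4|x|) ≫ |x^3| as x → -∞.
The indeterminate product → 0, so the limit = -3.

Final answer: -3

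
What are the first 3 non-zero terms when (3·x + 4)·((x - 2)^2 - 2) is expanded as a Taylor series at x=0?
-8·x^2 - 10·x + 8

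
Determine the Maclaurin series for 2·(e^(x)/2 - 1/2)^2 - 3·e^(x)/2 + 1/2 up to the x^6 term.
59·x^6/1440 + 9·x^5/80 + 11·x^4/48 + x^3/4 - x^2/4 - 3·x/2 - 1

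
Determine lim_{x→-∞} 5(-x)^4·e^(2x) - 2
The product is a 0·∞ indeterminate form at x → -∞.
Rewrite the product as 5(-x)^4 / e^(-2x) (an ∞/∞ form) and apply L'Hôpital, or use the standard hierarchy e^(2|x|) ≫ |(-x)^4| as x → -∞.
The indeterminate product → 0, so the limit = -2.

Final answer: -2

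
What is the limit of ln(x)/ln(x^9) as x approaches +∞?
This is an ∞/∞ indeterminate form as x → +∞.
Write ln(x^9) = 9·ln(x), reducing the quotient to 1/9.
Limit = 1/9.

Final answer: 1/9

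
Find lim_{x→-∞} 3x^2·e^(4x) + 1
The product is a 0·∞ indeterminate form at x → -∞.
Rewrite the product as 3x^2 / e^(-4x) (an ∞/∞ form) and apply L'Hôpital, or use the standard hierarchy e^(4|x|) ≫ |x^2| as x → -∞.
The indeterminate product → 0, so the limit = 1.

Final answer: 1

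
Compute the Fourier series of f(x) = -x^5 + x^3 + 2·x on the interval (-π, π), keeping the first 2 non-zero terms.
(-248 - 2·π^4 + 42·π^2)·sin(x) + (-6·π^2 + 7 + π^4)·sin(2·x)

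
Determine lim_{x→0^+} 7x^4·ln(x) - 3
The product is a 0·∞ indeterminate form at x → 0⁺.
Rewrite the product as 7·ln(x) / x^(-4) and apply L'Hôpital, or use the standard hierarchy x^(-4) ≫ |ln x| as x → 0⁺.
The indeterminate product → 0, so the limit = -3.

Final answer: -3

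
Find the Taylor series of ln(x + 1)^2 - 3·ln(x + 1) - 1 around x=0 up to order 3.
-2·x^3 + 5·x^2/2 - 3·x - 1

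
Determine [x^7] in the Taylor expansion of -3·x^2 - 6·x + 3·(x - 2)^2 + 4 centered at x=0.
Expand to order 7: -3·x^2 - 6·x + 3·(x - 2)^2 + 4 = 16 - 18·x + O(x^8).
The coefficient of x^7 is 0.

Final answer: 0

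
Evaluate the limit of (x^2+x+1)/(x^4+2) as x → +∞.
This is an ∞/∞ indeterminate form as x → +∞.
Divide numerator and denominator by x^4 and let the lower-order terms vanish; the numerator's degree 2 is below the denominator's degree 4, so the quotient → 0.
Limit = 0.

Final answer: 0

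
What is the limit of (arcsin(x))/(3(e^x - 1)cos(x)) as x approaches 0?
Both numerator and denominator → 0 as x → 0; this is a 0/0 indeterminate form.
Expand each to leading order near x = 0: numerator ~ x, denominator ~ 3·x.
The limit of the ratio is 1/3.

Final answer: 1/3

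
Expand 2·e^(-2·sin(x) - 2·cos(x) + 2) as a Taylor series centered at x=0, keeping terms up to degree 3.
-6·x^3 + 6·x^2 - 4·x + 2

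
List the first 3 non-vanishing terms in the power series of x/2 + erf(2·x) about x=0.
32·x^5/(5·√(π)) - 16·x^3/(3·√(π)) + x·(1/2 + 4/√(π))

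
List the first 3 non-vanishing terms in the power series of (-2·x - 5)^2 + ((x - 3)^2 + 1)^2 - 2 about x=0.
60·x^2 - 100·x + 123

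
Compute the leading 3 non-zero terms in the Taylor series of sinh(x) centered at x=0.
x^5/120 + x^3/6 + x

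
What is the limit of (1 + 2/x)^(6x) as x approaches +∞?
As x → +∞: write (1 + 2/x)^(6x) = ((1 + 2/x)^x)^6 → (e^2)^6 = e^12.
Limit = e^(12).

Final answer: e^(12)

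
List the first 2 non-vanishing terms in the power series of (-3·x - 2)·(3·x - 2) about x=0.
4 - 9·x^2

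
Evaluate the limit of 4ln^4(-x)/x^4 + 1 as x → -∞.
The quotient is an ∞/∞ indeterminate form as x → -∞.
Compare growth rates of the dominant terms (exponentials ≫ polynomials ≫ logarithms), or apply L'Hôpital's rule; the quotient → 0.
Adding the constant: 0 + 1 = 1. Limit = 1.

Final answer: 1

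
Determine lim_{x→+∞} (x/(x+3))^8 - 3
As x → +∞: x/(x+3) = 1/(1 + 3/x) → 1, and the 8th power of a limit-1 base also → 1; with the additive constant, 1 - 3 = -2.
Limit = -2.

Final answer: -2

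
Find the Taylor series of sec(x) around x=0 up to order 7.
61·x^6/720 + 5·x^4/24 + x^2/2 + 1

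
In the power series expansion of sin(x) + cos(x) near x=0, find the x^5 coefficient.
Expand to order 5: sin(x) + cos(x) = x^5/120 + x^4/24 - x^3/6 - x^2/2 + x + 1 + O(x^6).
The coefficient of x^5 is 1/120.

Final answer: 1/120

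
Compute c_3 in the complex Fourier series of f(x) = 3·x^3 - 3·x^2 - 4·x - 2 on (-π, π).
Compute the real Fourier coefficients first: a_3 = 4/3, b_3 = -4 + 2·π^2.
Then c_3 = (a_3 − i·b_3)/2 = 2/3 - i·π^2 + 2·i.

Final answer: 2/3 - i·π^2 + 2·i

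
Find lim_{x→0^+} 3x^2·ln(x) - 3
The product is a 0·∞ indeterminate form at x → 0⁺.
Rewrite the product as 3·ln(x) / x^(-2) and apply L'Hôpital, or use the standard hierarchy x^(-2) ≫ |ln x| as x → 0⁺.
The indeterminate product → 0, so the limit = -3.

Final answer: -3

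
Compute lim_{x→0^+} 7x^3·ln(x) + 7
The product is a 0·∞ indeterminate form at x → 0⁺.
Rewrite the product as 7·ln(x) / x^(-3) and apply L'Hôpital, or use the standard hierarchy x^(-3) ≫ |ln x| as x → 0⁺.
The indeterminate product → 0, so the limit = 7.

Final answer: 7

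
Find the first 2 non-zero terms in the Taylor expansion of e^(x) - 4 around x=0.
x - 3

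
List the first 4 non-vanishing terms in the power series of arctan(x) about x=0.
-x^7/7 + x^5/5 - x^3/3 + x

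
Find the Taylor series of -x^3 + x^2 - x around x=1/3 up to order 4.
-7/27 - 2·(x - 1/3)/3 - (x - 1/3)^3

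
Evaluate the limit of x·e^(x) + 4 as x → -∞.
The product is a 0·∞ indeterminate form at x → -∞.
Rewrite the product as x / e^(-x) (an ∞/∞ form) and apply L'Hôpital, or use the standard hierarchy e^(|x|) ≫ |x| as x → -∞.
The indeterminate product → 0, so the limit = 4.

Final answer: 4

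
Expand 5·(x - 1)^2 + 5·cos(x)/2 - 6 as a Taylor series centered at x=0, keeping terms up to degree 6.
-x^6/288 + 5·x^4/48 + 15·x^2/4 - 10·x + 3/2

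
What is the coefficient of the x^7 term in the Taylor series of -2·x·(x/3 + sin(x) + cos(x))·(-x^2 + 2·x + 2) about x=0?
Expand to order 7: -2·x·(x/3 + sin(x) + cos(x))·(-x^2 + 2·x + 2) = x^7/18 - 8·x^6/15 - x^5/2 + 16·x^4/3 - 4·x^3/3 - 28·x^2/3 - 4·x + O(x^8).
The coefficient of x^7 is 1/18.

Final answer: 1/18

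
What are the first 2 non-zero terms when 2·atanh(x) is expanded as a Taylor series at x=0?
2·x^3/3 + 2·x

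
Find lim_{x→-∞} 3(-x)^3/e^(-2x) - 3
The quotient is an ∞/∞ indeterminate form as x → -∞.
Compare growth rates of the dominant terms (exponentials ≫ polynomials ≫ logarithms), or apply L'Hôpital's rule; the quotient → 0.
Adding the constant: 0 - 3 = -3. Limit = -3.

Final answer: -3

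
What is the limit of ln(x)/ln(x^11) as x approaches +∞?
This is an ∞/∞ indeterminate form as x → +∞.
Write ln(x^11) = 11·ln(x), reducing the quotient to 1/11.
Limit = 1/11.

Final answer: 1/11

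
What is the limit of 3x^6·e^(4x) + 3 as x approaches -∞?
The product is a 0·∞ indeterminate form at x → -∞.
Rewrite the product as 3x^6 / e^(-4x) (an ∞/∞ form) and apply L'Hôpital, or use the standard hierarchy e^(4|x|) ≫ |x^6| as x → -∞.
The indeterminate product → 0, so the limit = 3.

Final answer: 3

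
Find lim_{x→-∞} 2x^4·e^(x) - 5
The product is a 0·∞ indeterminate form at x → -∞.
Rewrite the product as 2x^4 / e^(-x) (an ∞/∞ form) and apply L'Hôpital, or use the standard hierarchy e^(|x|) ≫ |x^4| as x → -∞.
The indeterminate product → 0, so the limit = -5.

Final answer: -5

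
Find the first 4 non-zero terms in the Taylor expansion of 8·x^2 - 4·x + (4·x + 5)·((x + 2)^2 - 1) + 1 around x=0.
4·x^3 + 29·x^2 + 28·x + 16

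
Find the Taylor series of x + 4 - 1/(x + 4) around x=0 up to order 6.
-x^6/16384 + x^5/4096 - x^4/1024 + x^3/256 - x^2/64 + 17·x/16 + 15/4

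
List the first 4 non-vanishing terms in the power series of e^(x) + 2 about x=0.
x^3/6 + x^2/2 + x + 3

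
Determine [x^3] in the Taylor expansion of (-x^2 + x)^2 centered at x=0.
Expand to order 3: (-x^2 + x)^2 = -2·x^3 + x^2 + O(x^4).
The coefficient of x^3 is -2.

Final answer: -2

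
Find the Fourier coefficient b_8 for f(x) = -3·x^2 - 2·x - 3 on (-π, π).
b_8 = (1/π) ∫_{-π}^{π} f(x)·sin(8x) dx.
Evaluate the integral (use parity and integration by parts as needed): b_8 = 1/2.

Final answer: 1/2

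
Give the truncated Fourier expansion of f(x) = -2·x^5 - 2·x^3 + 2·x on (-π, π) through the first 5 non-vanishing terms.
(-452 - 4·π^4 + 76·π^2)·sin(x) + (-8·π^2 + 10 + 2·π^4)·sin(2·x) + (-4·π^4/3 + 20/81 + 44·π^2/27)·sin(3·x) + (-π^2/4 - 29/32 + π^4)·sin(4·x) + (-4·π^4/5 - 4·π^2/25 + 524/625)·sin(5·x)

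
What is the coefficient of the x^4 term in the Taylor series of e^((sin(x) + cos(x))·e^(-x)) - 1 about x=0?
Expand to order 4: e^((sin(x) + cos(x))·e^(-x)) - 1 = e·x^4/3 + 2·e·x^3/3 - e·x^2 - 1 + e + O(x^5).
The coefficient of x^4 is e/3.

Final answer: e/3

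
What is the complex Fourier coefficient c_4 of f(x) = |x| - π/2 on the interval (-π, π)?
Compute the real Fourier coefficients first: a_4 = 0, b_4 = 0.
Then c_4 = (a_4 − i·b_4)/2 = 0.

Final answer: 0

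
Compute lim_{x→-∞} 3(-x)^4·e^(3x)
This is a 0·∞ indeterminate form at x → -∞.
Rewrite the product as 3(-x)^4 / e^(-3x) (an ∞/∞ form) and apply L'Hôpital, or use the standard hierarchy e^(3|x|) ≫ |(-x)^4| as x → -∞.
The indeterminate product → 0, so the limit = 0.

Final answer: 0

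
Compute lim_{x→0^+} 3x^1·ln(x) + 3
The product is a 0·∞ indeterminate form at x → 0⁺.
Rewrite the product as 3·ln(x) / x^(-1) and apply L'Hôpital, or use the standard hierarchy x^(-1) ≫ |ln x| as x → 0⁺.
The indeterminate product → 0, so the limit = 3.

Final answer: 3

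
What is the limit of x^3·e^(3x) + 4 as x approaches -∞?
The product is a 0·∞ indeterminate form at x → -∞.
Rewrite the product as x^3 / e^(-3x) (an ∞/∞ form) and apply L'Hôpital, or use the standard hierarchy e^(3|x|) ≫ |x^3| as x → -∞.
The indeterminate product → 0, so the limit = 4.

Final answer: 4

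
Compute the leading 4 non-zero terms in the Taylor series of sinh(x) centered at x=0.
x^7/5040 + x^5/120 + x^3/6 + x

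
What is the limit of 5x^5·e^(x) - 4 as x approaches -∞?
The product is a 0·∞ indeterminate form at x → -∞.
Rewrite the product as 5x^5 / e^(-x) (an ∞/∞ form) and apply L'Hôpital, or use the standard hierarchy e^(|x|) ≫ |x^5| as x → -∞.
The indeterminate product → 0, so the limit = -4.

Final answer: -4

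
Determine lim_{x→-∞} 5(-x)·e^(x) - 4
The product is a 0·∞ indeterminate form at x → -∞.
Rewrite the product as 5(-x) / e^(-x) (an ∞/∞ form) and apply L'Hôpital, or use the standard hierarchy e^(|x|) ≫ |(-x)| as x → -∞.
The indeterminate product → 0, so the limit = -4.

Final answer: -4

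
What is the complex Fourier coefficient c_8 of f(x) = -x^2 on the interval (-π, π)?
Compute the real Fourier coefficients first: a_8 = -1/16, b_8 = 0.
Then c_8 = (a_8 − i·b_8)/2 = -1/32.

Final answer: -1/32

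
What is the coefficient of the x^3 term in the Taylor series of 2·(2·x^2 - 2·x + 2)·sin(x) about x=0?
Expand to order 3: 2·(2·x^2 - 2·x + 2)·sin(x) = 10·x^3/3 - 4·x^2 + 4·x + O(x^4).
The coefficient of x^3 is 10/3.

Final answer: 10/3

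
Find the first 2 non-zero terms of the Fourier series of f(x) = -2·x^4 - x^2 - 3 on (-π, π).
(-92 + 16·π^2)·cos(x) - 2·π^4/5 - π^2/3 - 3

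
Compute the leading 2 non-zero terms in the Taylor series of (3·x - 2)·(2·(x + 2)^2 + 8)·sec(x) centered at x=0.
32·x - 32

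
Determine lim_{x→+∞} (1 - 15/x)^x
As x → +∞: this is the defining limit (1 - 15/x)^x → e^(-15).
Limit = e^(-15).

Final answer: e^(-15)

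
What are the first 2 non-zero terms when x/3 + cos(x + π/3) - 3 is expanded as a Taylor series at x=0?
x·(1/3 - √(3)/2) - 5/2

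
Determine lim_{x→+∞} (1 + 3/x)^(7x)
As x → +∞: write (1 + 3/x)^(7x) = ((1 + 3/x)^x)^7 → (e^3)^7 = e^21.
Limit = e^(21).

Final answer: e^(21)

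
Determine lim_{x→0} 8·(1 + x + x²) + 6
Direct substitution at x = 0 gives 14.

Final answer: 14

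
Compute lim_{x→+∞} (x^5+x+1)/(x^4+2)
This is an ∞/∞ indeterminate form as x → +∞.
Divide numerator and denominator by x^5 and let the lower-order terms vanish; the numerator's degree 5 exceeds the denominator's degree 4, so the quotient diverges.
Limit = ∞.

Final answer: ∞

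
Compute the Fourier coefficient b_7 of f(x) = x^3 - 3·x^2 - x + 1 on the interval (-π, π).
b_7 = (1/π) ∫_{-π}^{π} f(x)·sin(7x) dx.
Evaluate the integral (use parity and integration by parts as needed): b_7 = -110/343 + 2·π^2/7.

Final answer: -110/343 + 2·π^2/7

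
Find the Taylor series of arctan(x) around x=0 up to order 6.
x^5/5 - x^3/3 + x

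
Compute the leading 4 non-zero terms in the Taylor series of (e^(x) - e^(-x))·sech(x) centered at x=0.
-34·x^7/315 + 4·x^5/15 - 2·x^3/3 + 2·x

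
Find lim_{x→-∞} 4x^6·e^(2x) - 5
The product is a 0·∞ indeterminate form at x → -∞.
Rewrite the product as 4x^6 / e^(-2x) (an ∞/∞ form) and apply L'Hôpital, or use the standard hierarchy e^(2|x|) ≫ |x^6| as x → -∞.
The indeterminate product → 0, so the limit = -5.

Final answer: -5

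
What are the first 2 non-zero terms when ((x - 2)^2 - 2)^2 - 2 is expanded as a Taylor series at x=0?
2 - 16·x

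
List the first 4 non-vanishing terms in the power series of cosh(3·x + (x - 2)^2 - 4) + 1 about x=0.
13·x^4/24 - x^3 + x^2/2 + 2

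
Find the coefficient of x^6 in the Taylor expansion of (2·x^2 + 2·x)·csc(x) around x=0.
Expand to order 6: (2·x^2 + 2·x)·csc(x) = 31·x^6/7560 + 7·x^5/180 + 7·x^4/180 + x^3/3 + x^2/3 + 2·x + 2 + O(x^7).
The coefficient of x^6 is 31/7560.

Final answer: 31/7560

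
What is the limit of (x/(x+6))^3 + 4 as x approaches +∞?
As x → +∞: x/(x+6) = 1/(1 + 6/x) → 1, and the 3rd power of a limit-1 base also → 1; with the additive constant, 1 + 4 = 5.
Limit = 5.

Final answer: 5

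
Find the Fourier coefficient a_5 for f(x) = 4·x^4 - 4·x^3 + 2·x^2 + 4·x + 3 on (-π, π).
a_5 = (1/π) ∫_{-π}^{π} f(x)·cos(5x) dx.
Evaluate the integral (use parity and integration by parts as needed): a_5 = -32·π^2/25 - 8/625.

Final answer: -32·π^2/25 - 8/625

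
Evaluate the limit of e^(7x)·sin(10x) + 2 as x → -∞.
Evaluate the dominant behaviour as x → -∞; each term tends to a finite value or vanishes.
Limit = 2.

Final answer: 2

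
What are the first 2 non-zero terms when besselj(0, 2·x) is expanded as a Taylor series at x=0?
1 - x^2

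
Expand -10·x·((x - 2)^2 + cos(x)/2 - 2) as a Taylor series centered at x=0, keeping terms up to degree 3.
-15·x^3/2 + 40·x^2 - 25·x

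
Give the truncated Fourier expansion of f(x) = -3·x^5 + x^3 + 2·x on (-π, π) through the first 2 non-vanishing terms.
(-728 - 6·π^4 + 122·π^2)·sin(x) + (-16·π^2 + 22 + 3·π^4)·sin(2·x)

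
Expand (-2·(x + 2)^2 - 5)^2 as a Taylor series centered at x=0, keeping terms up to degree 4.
4·x^4 + 32·x^3 + 116·x^2 + 208·x + 169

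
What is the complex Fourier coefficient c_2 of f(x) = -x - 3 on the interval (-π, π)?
Compute the real Fourier coefficients first: a_2 = 0, b_2 = 1.
Then c_2 = (a_2 − i·b_2)/2 = -i/2.

Final answer: -i/2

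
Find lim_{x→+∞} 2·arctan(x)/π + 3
Evaluate the dominant behaviour as x → +∞; each term tends to a finite value or vanishes.
Limit = 4.

Final answer: 4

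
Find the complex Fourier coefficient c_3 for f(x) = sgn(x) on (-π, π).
Compute the real Fourier coefficients first: a_3 = 0, b_3 = 4/(3·π).
Then c_3 = (a_3 − i·b_3)/2 = -2·i/(3·π).

Final answer: -2·i/(3·π)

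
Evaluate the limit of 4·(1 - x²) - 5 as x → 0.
Direct substitution at x = 0 gives -1.

Final answer: -1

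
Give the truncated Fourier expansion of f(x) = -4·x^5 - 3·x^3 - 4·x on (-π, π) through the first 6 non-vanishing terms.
(-932 - 8·π^4 + 154·π^2)·sin(x) + (-17·π^2 + 59/2 + 4·π^4)·sin(2·x) + (-8·π^4/3 - 428/81 + 106·π^2/27)·sin(3·x) + (-π^2 + 19/8 + 2·π^4)·sin(4·x) + (-8·π^4/5 - 1012/625 + 2·π^2/25)·sin(5·x) + (209/162 + 7·π^2/27 + 4·π^4/3)·sin(6·x)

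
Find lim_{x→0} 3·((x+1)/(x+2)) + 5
Direct substitution at x = 0 gives 13/2.

Final answer: 13/2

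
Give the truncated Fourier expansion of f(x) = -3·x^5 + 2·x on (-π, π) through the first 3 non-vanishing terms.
(-716 - 6·π^4 + 120·π^2)·sin(x) + (-15·π^2 + 41/2 + 3·π^4)·sin(2·x) + (-2·π^4 - 44/27 + 40·π^2/9)·sin(3·x)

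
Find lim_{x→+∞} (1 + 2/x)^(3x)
As x → +∞: write (1 + 2/x)^(3x) = ((1 + 2/x)^x)^3 → (e^2)^3 = e^6.
Limit = e^(6).

Final answer: e^(6)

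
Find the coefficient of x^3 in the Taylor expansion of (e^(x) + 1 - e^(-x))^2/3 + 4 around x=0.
Expand to order 3: (e^(x) + 1 - e^(-x))^2/3 + 4 = 2·x^3/9 + 4·x^2/3 + 4·x/3 + 13/3 + O(x^4).
The coefficient of x^3 is 2/9.

Final answer: 2/9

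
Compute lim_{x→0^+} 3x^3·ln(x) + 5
The product is a 0·∞ indeterminate form at x → 0⁺.
Rewrite the product as 3·ln(x) / x^(-3) and apply L'Hôpital, or use the standard hierarchy x^(-3) ≫ |ln x| as x → 0⁺.
The indeterminate product → 0, so the limit = 5.

Final answer: 5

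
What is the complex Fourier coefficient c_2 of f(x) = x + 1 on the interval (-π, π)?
Compute the real Fourier coefficients first: a_2 = 0, b_2 = -1.
Then c_2 = (a_2 − i·b_2)/2 = i/2.

Final answer: i/2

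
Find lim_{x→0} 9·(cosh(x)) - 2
Direct substitution at x = 0 gives 7.

Final answer: 7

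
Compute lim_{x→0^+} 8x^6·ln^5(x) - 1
The product is a 0·∞ indeterminate form at x → 0⁺.
Rewrite the product as 8·ln^5(x) / x^(-6) and apply L'Hôpital, or use the standard hierarchy x^(-6) ≫ |ln x|^5 as x → 0⁺.
The indeterminate product → 0, so the limit = -1.

Final answer: -1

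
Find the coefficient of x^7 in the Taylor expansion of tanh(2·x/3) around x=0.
Expand to order 7: tanh(2·x/3) = -2176·x^7/688905 + 64·x^5/3645 - 8·x^3/81 + 2·x/3 + O(x^8).
The coefficient of x^7 is -2176/688905.

Final answer: -2176/688905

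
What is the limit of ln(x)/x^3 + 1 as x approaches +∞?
The quotient is an ∞/∞ indeterminate form as x → +∞.
The polynomial denominator x^3 dominates the logarithmic numerator (any positive power of x ≫ ln(x) as x → ∞), so the quotient → 0.
Adding the constant: 0 + 1 = 1. Limit = 1.

Final answer: 1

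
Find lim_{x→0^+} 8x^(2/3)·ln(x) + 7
The product is a 0·∞ indeterminate form at x → 0⁺.
Rewrite the product as 8·ln(x) / x^(-2/3) and apply L'Hôpital, or use the standard hierarchy x^(-2/3) ≫ |ln x| as x → 0⁺.
The indeterminate product → 0, so the limit = 7.

Final answer: 7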